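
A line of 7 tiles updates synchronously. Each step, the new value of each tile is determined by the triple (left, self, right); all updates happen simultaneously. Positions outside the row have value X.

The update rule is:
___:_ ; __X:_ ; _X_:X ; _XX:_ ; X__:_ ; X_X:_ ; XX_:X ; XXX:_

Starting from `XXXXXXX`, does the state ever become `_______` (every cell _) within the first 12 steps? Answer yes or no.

yes

step 1: _______
all cells are _ at step 1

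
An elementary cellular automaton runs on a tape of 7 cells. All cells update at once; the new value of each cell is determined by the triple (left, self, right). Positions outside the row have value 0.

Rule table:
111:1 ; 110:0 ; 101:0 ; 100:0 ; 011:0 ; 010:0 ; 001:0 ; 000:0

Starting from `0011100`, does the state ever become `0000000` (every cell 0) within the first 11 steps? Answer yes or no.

yes

0001000
0000000
all cells are 0 at step 2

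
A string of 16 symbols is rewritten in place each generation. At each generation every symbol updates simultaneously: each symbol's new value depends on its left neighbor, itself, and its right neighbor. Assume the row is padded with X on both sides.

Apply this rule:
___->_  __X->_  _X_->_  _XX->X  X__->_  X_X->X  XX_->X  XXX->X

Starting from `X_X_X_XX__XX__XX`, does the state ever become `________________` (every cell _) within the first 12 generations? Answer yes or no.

no

XX_X_XXX__XX__XX
XXX_XXXX__XX__XX
XXXXXXXX__XX__XX
XXXXXXXX__XX__XX  (fixed point — unchanged through generation 12)
generation 12 is XXXXXXXX__XX__XX, still not uniform _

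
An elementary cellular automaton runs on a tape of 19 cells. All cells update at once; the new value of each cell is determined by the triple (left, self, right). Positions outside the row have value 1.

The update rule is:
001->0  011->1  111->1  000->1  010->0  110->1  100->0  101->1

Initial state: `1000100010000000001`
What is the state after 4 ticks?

1101100001111111111

tick 1: 1010001000111111101
tick 2: 1100100010111111111
tick 3: 1100001001111111111
tick 4: 1101100001111111111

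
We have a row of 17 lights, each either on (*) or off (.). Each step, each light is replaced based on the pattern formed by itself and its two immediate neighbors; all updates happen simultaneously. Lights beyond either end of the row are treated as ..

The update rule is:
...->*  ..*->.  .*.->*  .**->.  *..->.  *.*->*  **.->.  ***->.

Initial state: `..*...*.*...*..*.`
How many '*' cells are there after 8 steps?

8

*.*.*.***.*.*..*.
******...****..*.
.......*.......*.
******.*.*****.*.
......***.....**.
*****.....***....
......***.....***
*****.....***....
count of *: 8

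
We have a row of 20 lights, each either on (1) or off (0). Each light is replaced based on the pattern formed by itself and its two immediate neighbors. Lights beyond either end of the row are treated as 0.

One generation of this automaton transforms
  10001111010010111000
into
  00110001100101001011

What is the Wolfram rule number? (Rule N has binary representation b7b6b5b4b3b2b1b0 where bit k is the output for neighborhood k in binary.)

99

position 5: 111 → 0  (bit 7 = 0)
position 7: 110 → 1  (bit 6 = 1)
position 8: 101 → 1  (bit 5 = 1)
position 1: 100 → 0  (bit 4 = 0)
position 4: 011 → 0  (bit 3 = 0)
position 0: 010 → 0  (bit 2 = 0)
position 3: 001 → 1  (bit 1 = 1)
position 2: 000 → 1  (bit 0 = 1)
bits b7..b0 = 01100011 = 99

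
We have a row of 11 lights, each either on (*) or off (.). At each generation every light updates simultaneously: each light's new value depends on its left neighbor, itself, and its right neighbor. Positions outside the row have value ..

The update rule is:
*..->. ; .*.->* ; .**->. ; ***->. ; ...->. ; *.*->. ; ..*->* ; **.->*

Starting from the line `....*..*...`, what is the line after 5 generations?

*.*.*.**...

...**.**...
..*.*..*...
.**.*.**...
*.*.*..*...
*.*.*.**...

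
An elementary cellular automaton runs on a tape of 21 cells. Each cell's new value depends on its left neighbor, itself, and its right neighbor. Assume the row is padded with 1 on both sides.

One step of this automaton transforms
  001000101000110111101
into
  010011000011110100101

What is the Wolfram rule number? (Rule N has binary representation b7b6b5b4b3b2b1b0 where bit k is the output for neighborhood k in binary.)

75

position 16: 111 → 0  (bit 7 = 0)
position 13: 110 → 1  (bit 6 = 1)
position 7: 101 → 0  (bit 5 = 0)
position 0: 100 → 0  (bit 4 = 0)
position 12: 011 → 1  (bit 3 = 1)
position 2: 010 → 0  (bit 2 = 0)
position 1: 001 → 1  (bit 1 = 1)
position 4: 000 → 1  (bit 0 = 1)
bits b7..b0 = 01001011 = 75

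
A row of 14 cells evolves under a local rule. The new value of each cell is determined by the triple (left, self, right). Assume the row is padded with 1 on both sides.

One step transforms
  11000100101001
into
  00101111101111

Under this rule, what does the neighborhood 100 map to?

1

At position 2 the neighborhood is 100; the next row has 1 there.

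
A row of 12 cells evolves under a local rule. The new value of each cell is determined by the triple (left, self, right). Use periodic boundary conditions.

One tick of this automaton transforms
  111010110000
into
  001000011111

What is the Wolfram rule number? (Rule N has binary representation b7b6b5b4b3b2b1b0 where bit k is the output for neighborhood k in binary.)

83

position 1: 111 → 0  (bit 7 = 0)
position 2: 110 → 1  (bit 6 = 1)
position 3: 101 → 0  (bit 5 = 0)
position 8: 100 → 1  (bit 4 = 1)
position 0: 011 → 0  (bit 3 = 0)
position 4: 010 → 0  (bit 2 = 0)
position 11: 001 → 1  (bit 1 = 1)
position 9: 000 → 1  (bit 0 = 1)
bits b7..b0 = 01010011 = 83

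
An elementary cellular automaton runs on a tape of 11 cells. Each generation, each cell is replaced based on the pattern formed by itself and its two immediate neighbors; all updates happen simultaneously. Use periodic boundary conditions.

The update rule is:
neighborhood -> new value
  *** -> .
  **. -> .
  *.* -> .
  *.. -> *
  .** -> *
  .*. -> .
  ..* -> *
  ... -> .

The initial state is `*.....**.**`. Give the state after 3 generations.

.*...**..*.
*.*.**.**.*
....*..*..*

....*..*..*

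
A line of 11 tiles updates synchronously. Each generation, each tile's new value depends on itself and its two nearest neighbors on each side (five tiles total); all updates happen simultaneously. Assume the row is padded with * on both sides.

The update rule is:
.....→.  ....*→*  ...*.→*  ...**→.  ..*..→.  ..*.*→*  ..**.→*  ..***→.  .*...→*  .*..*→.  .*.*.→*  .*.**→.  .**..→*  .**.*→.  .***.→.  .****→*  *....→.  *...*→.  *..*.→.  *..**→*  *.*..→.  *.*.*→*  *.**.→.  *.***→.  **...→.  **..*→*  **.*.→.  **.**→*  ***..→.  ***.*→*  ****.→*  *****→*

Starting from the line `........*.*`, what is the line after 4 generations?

......***..
....*....**
..**.*.*..*
***..**..*.

***..**..*.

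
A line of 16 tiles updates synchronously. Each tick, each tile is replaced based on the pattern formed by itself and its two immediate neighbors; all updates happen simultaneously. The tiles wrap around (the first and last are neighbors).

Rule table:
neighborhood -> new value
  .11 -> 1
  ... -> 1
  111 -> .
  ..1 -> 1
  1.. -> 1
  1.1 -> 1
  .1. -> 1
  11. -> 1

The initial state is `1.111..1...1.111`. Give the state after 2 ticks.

1.111........111

111.1111111111..
1.111........111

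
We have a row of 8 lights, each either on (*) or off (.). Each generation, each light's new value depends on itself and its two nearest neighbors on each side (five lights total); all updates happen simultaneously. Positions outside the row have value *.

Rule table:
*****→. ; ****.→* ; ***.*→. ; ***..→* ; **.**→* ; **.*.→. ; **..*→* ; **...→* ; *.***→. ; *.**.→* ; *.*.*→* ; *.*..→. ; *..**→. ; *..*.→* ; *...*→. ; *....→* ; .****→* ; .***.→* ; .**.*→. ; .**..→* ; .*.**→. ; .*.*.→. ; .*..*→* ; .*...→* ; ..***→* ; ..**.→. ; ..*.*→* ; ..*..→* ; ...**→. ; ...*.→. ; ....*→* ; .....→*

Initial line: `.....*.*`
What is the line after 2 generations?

****.*..
..*...*.

..*...*.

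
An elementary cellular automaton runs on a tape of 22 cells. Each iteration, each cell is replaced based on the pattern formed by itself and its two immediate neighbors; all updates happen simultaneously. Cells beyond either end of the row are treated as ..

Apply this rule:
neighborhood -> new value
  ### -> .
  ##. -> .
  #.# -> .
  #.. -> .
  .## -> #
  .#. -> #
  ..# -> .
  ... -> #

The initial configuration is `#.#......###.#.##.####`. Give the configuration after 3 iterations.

#.#.####.#...#.#..#...
#.#.#....#.#.#.#..#.##
#.#.#.##.#.#.#.#..#.#.

#.#.#.##.#.#.#.#..#.#.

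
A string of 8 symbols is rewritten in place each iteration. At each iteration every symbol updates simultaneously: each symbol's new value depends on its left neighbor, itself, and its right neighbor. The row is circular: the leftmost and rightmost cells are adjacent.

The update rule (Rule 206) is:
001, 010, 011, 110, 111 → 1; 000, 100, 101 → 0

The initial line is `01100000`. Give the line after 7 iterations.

iteration 1: 11100000
iteration 2: 11100001
iteration 3: 11100011
iteration 4: 11100111
iteration 5: 11101111
iteration 6: 11101111  (fixed point — unchanged through iteration 7)

11101111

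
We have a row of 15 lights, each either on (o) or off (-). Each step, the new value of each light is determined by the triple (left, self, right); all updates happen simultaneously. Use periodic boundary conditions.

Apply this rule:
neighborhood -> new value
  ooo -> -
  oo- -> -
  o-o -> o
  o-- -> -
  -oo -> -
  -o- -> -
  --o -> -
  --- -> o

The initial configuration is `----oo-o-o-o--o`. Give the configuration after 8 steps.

-oo---o-o-o----
----o--o-o--ooo
-oo-----o------
----ooo---ooooo
-oo-----o------  (repeats step 3; period 2)
step 8: ----ooo---ooooo

----ooo---ooooo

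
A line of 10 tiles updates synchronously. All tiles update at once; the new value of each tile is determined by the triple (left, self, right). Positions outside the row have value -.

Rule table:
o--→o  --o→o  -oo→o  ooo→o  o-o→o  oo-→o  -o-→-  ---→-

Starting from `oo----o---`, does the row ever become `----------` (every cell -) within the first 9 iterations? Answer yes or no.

no

ooo--o-o--
ooooo-o-o-
oooooo-o-o
ooooooo-o-
oooooooo-o
ooooooooo-
oooooooooo
oooooooooo  (fixed point — unchanged through iteration 9)
iteration 9 is oooooooooo, still not uniform -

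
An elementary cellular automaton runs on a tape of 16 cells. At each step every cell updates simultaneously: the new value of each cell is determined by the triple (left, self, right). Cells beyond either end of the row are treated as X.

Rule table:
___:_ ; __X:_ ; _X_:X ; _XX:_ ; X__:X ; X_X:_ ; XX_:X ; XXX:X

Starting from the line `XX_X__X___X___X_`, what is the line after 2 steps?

step 1: XX_XX_XX__XX__X_
step 2: XX__X__XX__XX_X_

XX__X__XX__XX_X_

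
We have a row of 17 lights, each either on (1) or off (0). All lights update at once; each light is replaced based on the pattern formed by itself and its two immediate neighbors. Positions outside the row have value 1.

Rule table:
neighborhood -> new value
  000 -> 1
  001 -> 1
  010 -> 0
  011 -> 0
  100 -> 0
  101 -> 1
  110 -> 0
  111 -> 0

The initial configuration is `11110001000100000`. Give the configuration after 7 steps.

00100000110011001

00000110011001111
01111000100010000
10000011001100111
00111100010001000
01000001100110011
10011110001000100
00100000110011001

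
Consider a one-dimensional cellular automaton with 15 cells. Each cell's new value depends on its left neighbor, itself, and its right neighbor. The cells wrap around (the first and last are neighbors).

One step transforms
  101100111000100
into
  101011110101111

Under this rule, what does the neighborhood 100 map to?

1

At position 4 the neighborhood is 100; the next row has 1 there.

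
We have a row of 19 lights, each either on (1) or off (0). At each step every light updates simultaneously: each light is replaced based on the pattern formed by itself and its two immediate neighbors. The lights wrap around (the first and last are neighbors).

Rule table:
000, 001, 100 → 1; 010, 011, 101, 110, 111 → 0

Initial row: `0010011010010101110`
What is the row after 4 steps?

1101100001100000001
0000011110011111110
1111100001100000001
0000011110011111110

0000011110011111110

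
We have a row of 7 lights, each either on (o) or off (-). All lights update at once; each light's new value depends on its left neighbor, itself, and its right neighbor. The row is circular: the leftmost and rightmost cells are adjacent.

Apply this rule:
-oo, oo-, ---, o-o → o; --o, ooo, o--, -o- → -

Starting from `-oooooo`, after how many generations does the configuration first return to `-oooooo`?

oo----o
-o-oo-o
o-oooo-
-oo--oo
ooo--oo
--o--o-
o------
--oooo-
o-o--o-
-o----o
o--oo--
---oo--
oo-oo-o
-oooooo

14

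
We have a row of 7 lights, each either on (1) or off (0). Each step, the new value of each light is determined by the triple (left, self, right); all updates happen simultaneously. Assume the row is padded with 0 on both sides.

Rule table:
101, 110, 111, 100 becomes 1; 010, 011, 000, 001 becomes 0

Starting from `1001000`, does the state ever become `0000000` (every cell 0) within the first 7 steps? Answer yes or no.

0100100
0010010
0001001
0000100
0000010
0000001
0000000
all cells are 0 at step 7

yes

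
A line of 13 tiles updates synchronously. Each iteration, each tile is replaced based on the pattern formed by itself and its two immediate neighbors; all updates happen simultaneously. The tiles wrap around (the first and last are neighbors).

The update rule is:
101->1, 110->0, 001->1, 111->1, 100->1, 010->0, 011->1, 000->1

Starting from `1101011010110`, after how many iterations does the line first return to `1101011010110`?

13

iteration 1: 1010110101101
iteration 2: 0101101011011
iteration 3: 1011010110110
iteration 4: 0110101101101
iteration 5: 1101011011010
iteration 6: 1010110110101
iteration 7: 0101101101011
iteration 8: 1011011010110
iteration 9: 0110110101101
iteration 10: 1101101011010
iteration 11: 1011010110101
iteration 12: 0110101101011
iteration 13: 1101011010110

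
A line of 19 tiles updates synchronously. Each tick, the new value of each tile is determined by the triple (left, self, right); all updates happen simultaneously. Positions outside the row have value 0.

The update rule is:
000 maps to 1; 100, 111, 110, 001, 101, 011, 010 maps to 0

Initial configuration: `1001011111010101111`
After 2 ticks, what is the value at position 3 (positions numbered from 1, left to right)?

0000000000000000000
1111111111111111111
position 3 holds 1

1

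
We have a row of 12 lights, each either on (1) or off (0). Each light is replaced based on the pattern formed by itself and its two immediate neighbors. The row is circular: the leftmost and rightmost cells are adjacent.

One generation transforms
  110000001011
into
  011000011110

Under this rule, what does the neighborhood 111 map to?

At position 0 the neighborhood is 111; the next row has 0 there.

0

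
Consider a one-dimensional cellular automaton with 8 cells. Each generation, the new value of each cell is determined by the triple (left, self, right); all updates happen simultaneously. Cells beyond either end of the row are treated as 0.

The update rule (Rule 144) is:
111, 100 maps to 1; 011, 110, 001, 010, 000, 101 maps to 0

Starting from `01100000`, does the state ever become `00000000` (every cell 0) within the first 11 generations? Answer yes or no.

yes

00010000
00001000
00000100
00000010
00000001
00000000
all cells are 0 at generation 6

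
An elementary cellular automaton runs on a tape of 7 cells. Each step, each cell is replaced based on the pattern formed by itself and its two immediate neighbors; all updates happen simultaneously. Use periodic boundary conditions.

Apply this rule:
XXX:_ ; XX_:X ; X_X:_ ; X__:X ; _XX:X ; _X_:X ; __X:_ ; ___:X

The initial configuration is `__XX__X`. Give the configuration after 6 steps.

X_X_X_X

X_XXX_X
X_X_X_X
X_X_X_X  (fixed point — unchanged through step 6)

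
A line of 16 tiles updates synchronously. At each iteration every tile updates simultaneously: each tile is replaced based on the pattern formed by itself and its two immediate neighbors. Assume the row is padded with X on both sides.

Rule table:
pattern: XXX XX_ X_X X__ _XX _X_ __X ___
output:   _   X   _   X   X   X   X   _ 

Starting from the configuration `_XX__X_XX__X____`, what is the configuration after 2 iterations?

_X___X_X____XXXX

_XXXXX_XXXXXX__X
_X___X_X____XXXX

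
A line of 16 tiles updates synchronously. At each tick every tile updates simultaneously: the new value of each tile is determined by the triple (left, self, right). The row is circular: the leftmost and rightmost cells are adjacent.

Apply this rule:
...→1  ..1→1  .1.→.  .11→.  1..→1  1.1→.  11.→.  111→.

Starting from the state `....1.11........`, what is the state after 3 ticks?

1111....11111111

tick 1: 1111....11111111
tick 2: ....1111........
tick 3: 1111....11111111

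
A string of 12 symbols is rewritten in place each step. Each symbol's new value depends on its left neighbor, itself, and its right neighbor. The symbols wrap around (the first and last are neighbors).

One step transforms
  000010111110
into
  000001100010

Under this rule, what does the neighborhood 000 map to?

At position 0 the neighborhood is 000; the next row has 0 there.

0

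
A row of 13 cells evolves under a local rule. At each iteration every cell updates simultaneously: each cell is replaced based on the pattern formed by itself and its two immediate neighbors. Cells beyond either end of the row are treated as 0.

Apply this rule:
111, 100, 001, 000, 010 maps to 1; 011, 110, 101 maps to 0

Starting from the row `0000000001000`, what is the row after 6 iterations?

0100011100010

1111111111111
0111111111110
1011111111101
1001111111001
1110111110111
0100011100010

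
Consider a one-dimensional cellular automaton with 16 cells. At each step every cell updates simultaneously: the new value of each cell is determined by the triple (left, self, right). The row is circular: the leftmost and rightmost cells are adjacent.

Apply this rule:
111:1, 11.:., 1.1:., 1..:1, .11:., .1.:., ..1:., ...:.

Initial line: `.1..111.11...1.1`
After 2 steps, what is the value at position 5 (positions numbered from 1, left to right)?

.

..1..1....1.....
...1..1....1....
position 5 holds .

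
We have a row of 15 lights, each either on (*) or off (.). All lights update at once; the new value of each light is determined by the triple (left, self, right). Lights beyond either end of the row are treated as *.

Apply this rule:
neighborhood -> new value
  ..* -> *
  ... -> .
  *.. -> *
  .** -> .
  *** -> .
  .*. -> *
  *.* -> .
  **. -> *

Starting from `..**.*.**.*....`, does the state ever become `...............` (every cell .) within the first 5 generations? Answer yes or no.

generation 1: **.*.*..*.**..*
generation 2: .*.*.****..***.
generation 3: .*.*....***..*.
generation 4: .*.**..*..****.
generation 5: .*..******...*.
generation 5 is .*..******...*., still not uniform .

no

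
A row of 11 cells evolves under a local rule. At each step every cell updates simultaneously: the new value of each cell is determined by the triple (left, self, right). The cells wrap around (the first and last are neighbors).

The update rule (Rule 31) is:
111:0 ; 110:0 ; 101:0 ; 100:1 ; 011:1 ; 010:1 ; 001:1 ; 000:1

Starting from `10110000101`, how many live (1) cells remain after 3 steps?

7

step 1: 00101111101
step 2: 11101000001
step 3: 00001111111
count of 1: 7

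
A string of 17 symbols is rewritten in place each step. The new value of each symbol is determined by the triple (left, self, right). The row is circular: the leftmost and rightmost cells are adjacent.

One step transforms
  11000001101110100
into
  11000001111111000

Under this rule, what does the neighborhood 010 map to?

0

At position 14 the neighborhood is 010; the next row has 0 there.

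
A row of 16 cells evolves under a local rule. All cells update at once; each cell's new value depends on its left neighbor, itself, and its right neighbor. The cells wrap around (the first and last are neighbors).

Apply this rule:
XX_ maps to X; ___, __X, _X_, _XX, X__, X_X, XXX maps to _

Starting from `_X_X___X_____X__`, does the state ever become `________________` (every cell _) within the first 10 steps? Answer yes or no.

________________
all cells are _ at step 1

yes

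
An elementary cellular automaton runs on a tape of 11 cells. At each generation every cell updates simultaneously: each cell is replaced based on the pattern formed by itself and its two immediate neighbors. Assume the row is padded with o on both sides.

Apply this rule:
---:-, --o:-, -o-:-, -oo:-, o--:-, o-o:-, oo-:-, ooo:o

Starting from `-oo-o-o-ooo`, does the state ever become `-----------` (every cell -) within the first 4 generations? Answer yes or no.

yes

---------oo
----------o
-----------
all cells are - at generation 3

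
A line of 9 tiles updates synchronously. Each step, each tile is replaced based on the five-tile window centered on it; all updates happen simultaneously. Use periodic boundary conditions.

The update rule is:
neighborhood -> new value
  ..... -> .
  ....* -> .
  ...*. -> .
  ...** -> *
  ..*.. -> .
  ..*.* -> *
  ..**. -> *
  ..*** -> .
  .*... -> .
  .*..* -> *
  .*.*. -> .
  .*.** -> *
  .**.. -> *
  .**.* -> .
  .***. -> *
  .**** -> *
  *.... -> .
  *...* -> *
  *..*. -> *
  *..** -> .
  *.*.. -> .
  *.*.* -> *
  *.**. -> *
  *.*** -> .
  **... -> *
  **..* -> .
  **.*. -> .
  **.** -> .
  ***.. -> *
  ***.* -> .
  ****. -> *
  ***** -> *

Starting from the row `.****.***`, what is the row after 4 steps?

..******.

..**...*.
******...
.********
..******.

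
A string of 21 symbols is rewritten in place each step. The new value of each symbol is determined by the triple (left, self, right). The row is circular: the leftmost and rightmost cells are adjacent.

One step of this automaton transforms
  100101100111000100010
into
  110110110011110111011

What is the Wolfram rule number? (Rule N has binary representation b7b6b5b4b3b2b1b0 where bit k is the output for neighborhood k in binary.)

245

position 10: 111 → 1  (bit 7 = 1)
position 6: 110 → 1  (bit 6 = 1)
position 4: 101 → 1  (bit 5 = 1)
position 1: 100 → 1  (bit 4 = 1)
position 5: 011 → 0  (bit 3 = 0)
position 0: 010 → 1  (bit 2 = 1)
position 2: 001 → 0  (bit 1 = 0)
position 13: 000 → 1  (bit 0 = 1)
bits b7..b0 = 11110101 = 245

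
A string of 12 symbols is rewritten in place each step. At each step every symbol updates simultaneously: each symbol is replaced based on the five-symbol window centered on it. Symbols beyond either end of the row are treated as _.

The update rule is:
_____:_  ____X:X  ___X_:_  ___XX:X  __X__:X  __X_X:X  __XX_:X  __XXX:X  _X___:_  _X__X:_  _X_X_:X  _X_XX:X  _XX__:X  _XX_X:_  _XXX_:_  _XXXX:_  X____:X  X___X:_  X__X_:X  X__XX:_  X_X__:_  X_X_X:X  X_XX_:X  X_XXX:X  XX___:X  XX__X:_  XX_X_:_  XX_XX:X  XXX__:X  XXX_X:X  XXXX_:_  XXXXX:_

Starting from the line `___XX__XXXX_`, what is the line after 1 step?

_XXXX__X__XX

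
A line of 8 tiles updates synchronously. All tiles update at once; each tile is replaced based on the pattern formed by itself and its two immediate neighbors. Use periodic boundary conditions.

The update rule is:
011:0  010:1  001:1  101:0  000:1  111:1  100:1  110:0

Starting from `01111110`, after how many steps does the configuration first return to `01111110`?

10111101
00011000
11100111
11011011
10000001
01111110

6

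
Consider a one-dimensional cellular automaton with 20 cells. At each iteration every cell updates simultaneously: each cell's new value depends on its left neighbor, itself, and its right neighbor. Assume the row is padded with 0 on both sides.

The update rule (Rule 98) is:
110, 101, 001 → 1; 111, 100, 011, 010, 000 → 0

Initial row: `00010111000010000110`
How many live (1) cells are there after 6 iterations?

4

00101001000100001010
01010010001000010100
10100100010000101000
01001000100001010000
10010001000010100000
00100010000101000000
count of 1: 4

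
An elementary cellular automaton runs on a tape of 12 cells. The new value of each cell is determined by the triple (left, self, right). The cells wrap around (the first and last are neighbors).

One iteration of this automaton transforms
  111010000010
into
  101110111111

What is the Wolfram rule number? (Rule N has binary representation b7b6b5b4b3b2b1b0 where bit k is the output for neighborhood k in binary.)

position 1: 111 → 0  (bit 7 = 0)
position 2: 110 → 1  (bit 6 = 1)
position 3: 101 → 1  (bit 5 = 1)
position 5: 100 → 0  (bit 4 = 0)
position 0: 011 → 1  (bit 3 = 1)
position 4: 010 → 1  (bit 2 = 1)
position 9: 001 → 1  (bit 1 = 1)
position 6: 000 → 1  (bit 0 = 1)
bits b7..b0 = 01101111 = 111

111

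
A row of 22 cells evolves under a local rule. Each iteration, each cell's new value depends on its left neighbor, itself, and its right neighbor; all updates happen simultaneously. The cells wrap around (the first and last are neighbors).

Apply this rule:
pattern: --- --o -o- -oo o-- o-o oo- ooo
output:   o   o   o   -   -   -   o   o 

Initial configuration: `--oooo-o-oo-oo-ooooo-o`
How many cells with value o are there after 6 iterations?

12

-o-ooo-o--o--o--oooo-o
-o--oo-o-oo-oo-o-ooo-o
-o-o-o-o--o--o-o--oo-o
-o-o-o-o-oo-oo-o-o-o-o
-o-o-o-o--o--o-o-o-o-o
-o-o-o-o-oo-oo-o-o-o-o
count of o: 12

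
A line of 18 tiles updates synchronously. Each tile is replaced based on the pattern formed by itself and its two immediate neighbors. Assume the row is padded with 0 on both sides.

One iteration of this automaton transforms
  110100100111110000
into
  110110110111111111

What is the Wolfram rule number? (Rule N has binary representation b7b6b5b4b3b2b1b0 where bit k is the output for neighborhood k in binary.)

position 10: 111 → 1  (bit 7 = 1)
position 1: 110 → 1  (bit 6 = 1)
position 2: 101 → 0  (bit 5 = 0)
position 4: 100 → 1  (bit 4 = 1)
position 0: 011 → 1  (bit 3 = 1)
position 3: 010 → 1  (bit 2 = 1)
position 5: 001 → 0  (bit 1 = 0)
position 15: 000 → 1  (bit 0 = 1)
bits b7..b0 = 11011101 = 221

221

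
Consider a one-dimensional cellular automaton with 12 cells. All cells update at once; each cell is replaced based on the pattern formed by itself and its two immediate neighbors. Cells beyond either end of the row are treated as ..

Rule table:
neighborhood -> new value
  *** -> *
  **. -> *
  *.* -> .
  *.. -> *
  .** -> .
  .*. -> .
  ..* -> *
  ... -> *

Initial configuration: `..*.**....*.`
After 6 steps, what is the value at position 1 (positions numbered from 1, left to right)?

step 1: **...*****.*
step 2: .****.****..
step 3: *.***..*****
step 4: ...****.****
step 5: ***.***..***
step 6: .**..****.**
position 1 holds .

.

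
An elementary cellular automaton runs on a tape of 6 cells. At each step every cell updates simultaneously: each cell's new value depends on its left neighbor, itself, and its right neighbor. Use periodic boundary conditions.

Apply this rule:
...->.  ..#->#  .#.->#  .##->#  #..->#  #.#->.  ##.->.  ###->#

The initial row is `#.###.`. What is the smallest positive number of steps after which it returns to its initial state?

6

#.##..
#.#.##
..#.##
###.#.
##..#.
#.###.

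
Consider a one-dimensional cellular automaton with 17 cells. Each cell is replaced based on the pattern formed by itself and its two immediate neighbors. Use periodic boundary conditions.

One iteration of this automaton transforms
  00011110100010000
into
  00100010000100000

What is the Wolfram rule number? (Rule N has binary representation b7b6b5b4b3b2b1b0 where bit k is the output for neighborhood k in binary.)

66

position 4: 111 → 0  (bit 7 = 0)
position 6: 110 → 1  (bit 6 = 1)
position 7: 101 → 0  (bit 5 = 0)
position 9: 100 → 0  (bit 4 = 0)
position 3: 011 → 0  (bit 3 = 0)
position 8: 010 → 0  (bit 2 = 0)
position 2: 001 → 1  (bit 1 = 1)
position 0: 000 → 0  (bit 0 = 0)
bits b7..b0 = 01000010 = 66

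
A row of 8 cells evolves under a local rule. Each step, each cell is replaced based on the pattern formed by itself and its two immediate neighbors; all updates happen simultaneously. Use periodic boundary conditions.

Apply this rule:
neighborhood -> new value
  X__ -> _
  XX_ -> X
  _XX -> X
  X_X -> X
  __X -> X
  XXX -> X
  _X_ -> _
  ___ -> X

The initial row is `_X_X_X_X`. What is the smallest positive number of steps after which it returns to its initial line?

2

X_X_X_X_
_X_X_X_X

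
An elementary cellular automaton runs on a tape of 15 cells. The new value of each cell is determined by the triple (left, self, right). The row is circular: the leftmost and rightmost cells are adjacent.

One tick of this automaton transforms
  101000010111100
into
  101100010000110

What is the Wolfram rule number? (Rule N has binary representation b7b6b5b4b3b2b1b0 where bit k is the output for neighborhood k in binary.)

position 10: 111 → 0  (bit 7 = 0)
position 12: 110 → 1  (bit 6 = 1)
position 1: 101 → 0  (bit 5 = 0)
position 3: 100 → 1  (bit 4 = 1)
position 9: 011 → 0  (bit 3 = 0)
position 0: 010 → 1  (bit 2 = 1)
position 6: 001 → 0  (bit 1 = 0)
position 4: 000 → 0  (bit 0 = 0)
bits b7..b0 = 01010100 = 84

84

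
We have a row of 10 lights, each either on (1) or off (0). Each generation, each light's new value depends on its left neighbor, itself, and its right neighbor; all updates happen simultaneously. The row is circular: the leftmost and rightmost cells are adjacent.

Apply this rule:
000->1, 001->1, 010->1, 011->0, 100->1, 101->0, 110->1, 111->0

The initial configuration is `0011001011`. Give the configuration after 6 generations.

generation 1: 1101111001
generation 2: 0100001110
generation 3: 1111110011
generation 4: 0000011100
generation 5: 1111100111
generation 6: 0000111000

0000111000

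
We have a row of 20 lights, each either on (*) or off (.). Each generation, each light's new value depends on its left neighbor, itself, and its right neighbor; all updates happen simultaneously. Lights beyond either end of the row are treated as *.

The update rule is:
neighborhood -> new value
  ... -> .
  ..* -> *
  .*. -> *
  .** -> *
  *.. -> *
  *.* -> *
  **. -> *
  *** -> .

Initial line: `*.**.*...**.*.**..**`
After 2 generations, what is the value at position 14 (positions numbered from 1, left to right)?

*******.***********.
......***.........**
position 14 holds .

.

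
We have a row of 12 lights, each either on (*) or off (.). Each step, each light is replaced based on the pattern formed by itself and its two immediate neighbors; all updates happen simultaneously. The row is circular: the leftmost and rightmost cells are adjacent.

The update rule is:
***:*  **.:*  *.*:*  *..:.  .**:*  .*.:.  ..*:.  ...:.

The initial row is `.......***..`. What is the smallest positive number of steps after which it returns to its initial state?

1

step 1: .......***..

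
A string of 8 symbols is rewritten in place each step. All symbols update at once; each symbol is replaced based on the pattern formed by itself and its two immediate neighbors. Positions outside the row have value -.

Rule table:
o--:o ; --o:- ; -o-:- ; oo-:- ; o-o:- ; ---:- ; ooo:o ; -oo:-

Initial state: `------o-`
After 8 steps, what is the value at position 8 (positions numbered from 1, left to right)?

-------o
--------
--------  (fixed point — unchanged through step 8)
position 8 holds -

-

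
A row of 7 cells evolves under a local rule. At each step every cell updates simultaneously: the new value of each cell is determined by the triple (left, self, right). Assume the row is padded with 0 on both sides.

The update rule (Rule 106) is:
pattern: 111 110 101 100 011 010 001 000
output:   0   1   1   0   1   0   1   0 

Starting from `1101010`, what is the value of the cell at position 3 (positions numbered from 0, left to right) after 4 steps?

1

step 1: 1110100
step 2: 1011000
step 3: 0111000
step 4: 1101000
position 3 holds 1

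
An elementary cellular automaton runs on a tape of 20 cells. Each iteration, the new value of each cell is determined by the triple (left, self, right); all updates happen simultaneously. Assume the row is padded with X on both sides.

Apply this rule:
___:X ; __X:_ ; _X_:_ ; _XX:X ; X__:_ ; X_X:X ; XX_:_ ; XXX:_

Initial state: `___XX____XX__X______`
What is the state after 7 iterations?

_X_X__XX_X_____XXXX_
X_X___X_X__XXX_X___X
_X__X__X___X__X__X_X
X________X________XX
__XXXXXX___XXXXXX_X_
__X______X_X_____X_X
____XXXX__X__XXX__XX

____XXXX__X__XXX__XX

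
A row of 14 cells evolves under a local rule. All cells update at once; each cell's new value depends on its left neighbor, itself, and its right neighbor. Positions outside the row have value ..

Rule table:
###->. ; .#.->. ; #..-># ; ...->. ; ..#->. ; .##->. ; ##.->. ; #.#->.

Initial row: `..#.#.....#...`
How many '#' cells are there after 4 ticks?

tick 1: .....#.....#..
tick 2: ......#.....#.
tick 3: .......#.....#
tick 4: ........#.....
count of #: 1

1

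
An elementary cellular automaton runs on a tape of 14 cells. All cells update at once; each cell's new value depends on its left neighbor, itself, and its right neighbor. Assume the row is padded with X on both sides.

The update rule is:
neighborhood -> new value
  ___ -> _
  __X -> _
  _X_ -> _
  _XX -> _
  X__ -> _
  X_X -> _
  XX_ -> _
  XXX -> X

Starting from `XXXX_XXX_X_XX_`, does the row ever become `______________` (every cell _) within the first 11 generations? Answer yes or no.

yes

generation 1: XXX___X_______
generation 2: XX____________
generation 3: X_____________
generation 4: ______________
all cells are _ at generation 4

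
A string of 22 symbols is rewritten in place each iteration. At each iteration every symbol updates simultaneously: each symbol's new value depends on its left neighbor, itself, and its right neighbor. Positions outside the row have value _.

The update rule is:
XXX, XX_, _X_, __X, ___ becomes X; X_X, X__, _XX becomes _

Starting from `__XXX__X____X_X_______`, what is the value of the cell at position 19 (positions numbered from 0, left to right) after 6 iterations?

iteration 1: XX_XX_XX_XXXX_X_XXXXXX
iteration 2: _X__X__X__XXX_X__XXXXX
iteration 3: XX_XX_XX_X_XX_X_X_XXXX
iteration 4: _X__X__X_X__X_X_X__XXX
iteration 5: XX_XX_XX_X_XX_X_X_X_XX
iteration 6: _X__X__X_X__X_X_X_X__X
position 19 holds _

_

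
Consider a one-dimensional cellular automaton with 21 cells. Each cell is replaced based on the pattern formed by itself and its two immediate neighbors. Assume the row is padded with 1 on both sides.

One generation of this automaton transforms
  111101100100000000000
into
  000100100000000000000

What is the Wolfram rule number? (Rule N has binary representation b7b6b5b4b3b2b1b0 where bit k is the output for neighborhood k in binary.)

position 0: 111 → 0  (bit 7 = 0)
position 3: 110 → 1  (bit 6 = 1)
position 4: 101 → 0  (bit 5 = 0)
position 7: 100 → 0  (bit 4 = 0)
position 5: 011 → 0  (bit 3 = 0)
position 9: 010 → 0  (bit 2 = 0)
position 8: 001 → 0  (bit 1 = 0)
position 11: 000 → 0  (bit 0 = 0)
bits b7..b0 = 01000000 = 64

64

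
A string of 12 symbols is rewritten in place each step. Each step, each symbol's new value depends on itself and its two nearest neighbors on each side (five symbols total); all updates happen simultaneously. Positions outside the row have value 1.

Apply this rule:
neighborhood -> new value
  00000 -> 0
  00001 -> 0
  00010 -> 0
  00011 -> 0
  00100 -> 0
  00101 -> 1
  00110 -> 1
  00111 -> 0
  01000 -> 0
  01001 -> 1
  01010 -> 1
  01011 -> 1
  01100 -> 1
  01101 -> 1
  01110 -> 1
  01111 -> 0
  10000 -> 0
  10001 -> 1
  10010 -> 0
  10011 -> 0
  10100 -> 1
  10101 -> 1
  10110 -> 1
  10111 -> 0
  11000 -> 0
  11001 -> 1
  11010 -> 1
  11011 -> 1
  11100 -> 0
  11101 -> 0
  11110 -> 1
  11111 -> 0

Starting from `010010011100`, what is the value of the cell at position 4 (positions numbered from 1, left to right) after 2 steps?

step 1: 111001001010
step 2: 010100101111
position 4 holds 1

1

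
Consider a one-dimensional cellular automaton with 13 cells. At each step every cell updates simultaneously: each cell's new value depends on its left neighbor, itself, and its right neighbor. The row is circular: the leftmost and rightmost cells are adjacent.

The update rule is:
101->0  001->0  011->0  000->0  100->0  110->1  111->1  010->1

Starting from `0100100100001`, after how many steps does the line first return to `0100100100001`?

step 1: 0100100100001

1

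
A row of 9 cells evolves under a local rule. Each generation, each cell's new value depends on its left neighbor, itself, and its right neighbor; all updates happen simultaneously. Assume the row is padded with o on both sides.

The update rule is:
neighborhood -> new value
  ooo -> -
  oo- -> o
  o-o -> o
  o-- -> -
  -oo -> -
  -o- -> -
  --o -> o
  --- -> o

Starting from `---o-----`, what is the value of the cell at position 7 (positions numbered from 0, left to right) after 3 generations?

-oo--oooo
o-o-o----
oo-o--ooo
position 7 holds o

o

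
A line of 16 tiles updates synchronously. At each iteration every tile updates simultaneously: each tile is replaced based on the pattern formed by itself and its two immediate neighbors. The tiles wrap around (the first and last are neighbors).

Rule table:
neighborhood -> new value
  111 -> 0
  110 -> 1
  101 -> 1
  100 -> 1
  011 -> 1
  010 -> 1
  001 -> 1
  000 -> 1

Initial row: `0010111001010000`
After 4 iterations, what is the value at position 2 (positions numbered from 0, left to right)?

1111101111111111
0000111000000000
1111101111111111  (repeats iteration 1; period 2)
iteration 4: 0000111000000000
position 2 holds 0

0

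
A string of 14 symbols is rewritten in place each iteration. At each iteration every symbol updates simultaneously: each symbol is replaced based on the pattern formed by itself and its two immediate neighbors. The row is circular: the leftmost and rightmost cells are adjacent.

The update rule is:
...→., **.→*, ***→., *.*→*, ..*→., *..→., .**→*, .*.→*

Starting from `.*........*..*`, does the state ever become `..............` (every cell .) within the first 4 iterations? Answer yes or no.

iteration 1: **........*..*
iteration 2: .*........*..*  (repeats iteration 0; period 2)
iteration 4: .*........*..*
iteration 4 is .*........*..*, still not uniform .

no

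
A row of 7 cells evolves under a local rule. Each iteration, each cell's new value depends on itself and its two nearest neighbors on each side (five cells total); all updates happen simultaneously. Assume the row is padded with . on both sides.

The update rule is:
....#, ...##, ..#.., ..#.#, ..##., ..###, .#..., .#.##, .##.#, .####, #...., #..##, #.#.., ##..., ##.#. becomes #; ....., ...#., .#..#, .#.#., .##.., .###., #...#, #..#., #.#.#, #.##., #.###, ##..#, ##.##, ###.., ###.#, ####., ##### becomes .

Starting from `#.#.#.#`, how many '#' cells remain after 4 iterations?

iteration 1: #.....#
iteration 2: ###.#.#
iteration 3: #..#..#
iteration 4: #..#..#
count of #: 3

3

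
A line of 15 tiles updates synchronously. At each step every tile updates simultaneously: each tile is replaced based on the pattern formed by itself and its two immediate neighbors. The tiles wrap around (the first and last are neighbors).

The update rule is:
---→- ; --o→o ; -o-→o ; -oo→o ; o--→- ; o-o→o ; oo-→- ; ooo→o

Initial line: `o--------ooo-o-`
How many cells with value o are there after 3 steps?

7

step 1: o-------ooo-ooo
step 2: -------ooo-oooo
step 3: ------ooo-oooo-
count of o: 7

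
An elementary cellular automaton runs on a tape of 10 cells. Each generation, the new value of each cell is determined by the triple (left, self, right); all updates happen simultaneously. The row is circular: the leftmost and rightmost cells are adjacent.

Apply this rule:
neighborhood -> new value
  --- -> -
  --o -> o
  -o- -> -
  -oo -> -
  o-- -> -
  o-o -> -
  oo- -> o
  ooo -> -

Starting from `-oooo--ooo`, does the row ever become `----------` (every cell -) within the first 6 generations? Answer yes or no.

----o-o--o
---o----o-
--o----o--
-o----o---
o----o----
----o----o
generation 6 is ----o----o, still not uniform -

no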